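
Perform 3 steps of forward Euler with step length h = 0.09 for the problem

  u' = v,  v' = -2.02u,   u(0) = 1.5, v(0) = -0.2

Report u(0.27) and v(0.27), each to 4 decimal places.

Euler on (u,v): u_{n+1} = u_n + h·u', v_{n+1} = v_n + h·v'.
0.000000: (1.500000, -0.200000); f=(-0.200000, -3.030000) → (1.482000, -0.472700)
0.090000: (1.482000, -0.472700); f=(-0.472700, -2.993640) → (1.439457, -0.742128)
0.180000: (1.439457, -0.742128); f=(-0.742128, -2.907703) → (1.372666, -1.003821)
(u(0.27), v(0.27)) ≈ (1.3727, -1.0038)

1.3727, -1.0038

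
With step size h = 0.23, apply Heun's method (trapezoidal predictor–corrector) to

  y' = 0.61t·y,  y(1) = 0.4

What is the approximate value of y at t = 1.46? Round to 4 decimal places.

Heun: k1 = f(t_n, y_n); k2 = f(t_n + h, y_n + h·k1); y_{n+1} = y_n + (h/2)·(k1 + k2).
t=1.000000, y=0.400000:
  k1 = f(1.000000, 0.400000) = 0.244000
  k2 = f(1.230000, 0.456120) = 0.342227
  y ← 0.400000 + (0.23/2)·(0.244000 + 0.342227) = 0.467416
t=1.230000, y=0.467416:
  k1 = f(1.230000, 0.467416) = 0.350702
  k2 = f(1.460000, 0.548078) = 0.488118
  y ← 0.467416 + (0.23/2)·(0.350702 + 0.488118) = 0.563880
y(1.46) ≈ 0.5639

0.5639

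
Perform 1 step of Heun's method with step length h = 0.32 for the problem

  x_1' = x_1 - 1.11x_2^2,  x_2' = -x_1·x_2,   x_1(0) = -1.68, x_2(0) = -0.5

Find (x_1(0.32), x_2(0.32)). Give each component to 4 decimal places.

-2.4672, -0.9181

Heun on (x_1,x_2): k1 = f(t_n, state_n); k2 = f(t_n + h, state_n + h·k1); state_{n+1} = state_n + (h/2)·(k1 + k2).
0.000000: (-1.680000, -0.500000)
  k1 = (-1.957500, -0.840000)
  predictor → (-2.306400, -0.768800)
  k2 = (-2.962469, -1.773160)
  → (-2.467195, -0.918106)
(x_1(0.32), x_2(0.32)) ≈ (-2.4672, -0.9181)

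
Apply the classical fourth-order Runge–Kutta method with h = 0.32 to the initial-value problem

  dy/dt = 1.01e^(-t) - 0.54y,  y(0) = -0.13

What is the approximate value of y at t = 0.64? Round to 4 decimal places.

0.3043

RK4: k1 = f(t_n, y_n); k2 = f(t_n + h/2, y_n + (h/2)·k1); k3 = f(t_n + h/2, y_n + (h/2)·k2); k4 = f(t_n + h, y_n + h·k3); y_{n+1} = y_n + (h/6)·(k1 + 2k2 + 2k3 + k4).
t=0.000000, y=-0.130000:
  k1 = f(0.000000, -0.130000) = 1.080200
  k2 = f(0.160000, 0.042832) = 0.837536
  k3 = f(0.160000, 0.004006) = 0.858502
  k4 = f(0.320000, 0.144721) = 0.655261
  y ← -0.130000 + (0.32/6)·(k1 + 2k2 + 2k3 + k4) = 0.143469
t=0.320000, y=0.143469:
  k1 = f(0.320000, 0.143469) = 0.655937
  k2 = f(0.480000, 0.248419) = 0.490825
  k3 = f(0.480000, 0.222001) = 0.505091
  k4 = f(0.640000, 0.305098) = 0.367813
  y ← 0.143469 + (0.32/6)·(k1 + 2k2 + 2k3 + k4) = 0.304300
y(0.64) ≈ 0.3043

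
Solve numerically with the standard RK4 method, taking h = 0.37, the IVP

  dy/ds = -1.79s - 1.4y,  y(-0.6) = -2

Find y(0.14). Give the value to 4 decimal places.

RK4: k1 = f(s_n, y_n); k2 = f(s_n + h/2, y_n + (h/2)·k1); k3 = f(s_n + h/2, y_n + (h/2)·k2); k4 = f(s_n + h, y_n + h·k3); y_{n+1} = y_n + (h/6)·(k1 + 2k2 + 2k3 + k4).
s=-0.600000, y=-2.000000:
  k1 = f(-0.600000, -2.000000) = 3.874000
  k2 = f(-0.415000, -1.283310) = 2.539484
  k3 = f(-0.415000, -1.530195) = 2.885124
  k4 = f(-0.230000, -0.932504) = 1.717206
  y ← -2.000000 + (0.37/6)·(k1 + 2k2 + 2k3 + k4) = -0.986174
s=-0.230000, y=-0.986174:
  k1 = f(-0.230000, -0.986174) = 1.792344
  k2 = f(-0.045000, -0.654590) = 0.996977
  k3 = f(-0.045000, -0.801733) = 1.202977
  k4 = f(0.140000, -0.541073) = 0.506902
  y ← -0.986174 + (0.37/6)·(k1 + 2k2 + 2k3 + k4) = -0.573060
y(0.14) ≈ -0.5731

-0.5731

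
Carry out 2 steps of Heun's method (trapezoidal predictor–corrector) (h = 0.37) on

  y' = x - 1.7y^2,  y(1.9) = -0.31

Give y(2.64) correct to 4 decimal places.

Heun: k1 = f(x_n, y_n); k2 = f(x_n + h, y_n + h·k1); y_{n+1} = y_n + (h/2)·(k1 + k2).
x=1.900000, y=-0.310000:
  k1 = f(1.900000, -0.310000) = 1.736630
  k2 = f(2.270000, 0.332553) = 2.081994
  y ← -0.310000 + (0.37/2)·(1.736630 + 2.081994) = 0.396446
x=2.270000, y=0.396446:
  k1 = f(2.270000, 0.396446) = 2.002813
  k2 = f(2.640000, 1.137486) = 0.440413
  y ← 0.396446 + (0.37/2)·(2.002813 + 0.440413) = 0.848442
y(2.64) ≈ 0.8484

0.8484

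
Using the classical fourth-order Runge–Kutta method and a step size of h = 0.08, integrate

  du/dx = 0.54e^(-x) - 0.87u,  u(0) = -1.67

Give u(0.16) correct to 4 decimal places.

-1.3786

RK4: k1 = f(x_n, u_n); k2 = f(x_n + h/2, u_n + (h/2)·k1); k3 = f(x_n + h/2, u_n + (h/2)·k2); k4 = f(x_n + h, u_n + h·k3); u_{n+1} = u_n + (h/6)·(k1 + 2k2 + 2k3 + k4).
x=0.000000, u=-1.670000:
  k1 = f(0.000000, -1.670000) = 1.992900
  k2 = f(0.040000, -1.590284) = 1.902373
  k3 = f(0.040000, -1.593905) = 1.905524
  k4 = f(0.080000, -1.517558) = 1.818758
  u ← -1.670000 + (0.08/6)·(k1 + 2k2 + 2k3 + k4) = -1.517634
x=0.080000, u=-1.517634:
  k1 = f(0.080000, -1.517634) = 1.818824
  k2 = f(0.120000, -1.444881) = 1.735983
  k3 = f(0.120000, -1.448195) = 1.738866
  k4 = f(0.160000, -1.378525) = 1.659474
  u ← -1.517634 + (0.08/6)·(k1 + 2k2 + 2k3 + k4) = -1.378594
u(0.16) ≈ -1.3786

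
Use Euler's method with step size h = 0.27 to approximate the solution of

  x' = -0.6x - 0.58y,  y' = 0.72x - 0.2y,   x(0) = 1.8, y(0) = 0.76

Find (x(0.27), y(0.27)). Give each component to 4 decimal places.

Euler on (x,y): x_{n+1} = x_n + h·x', y_{n+1} = y_n + h·y'.
0.000000: (1.800000, 0.760000); f=(-1.520800, 1.144000) → (1.389384, 1.068880)
(x(0.27), y(0.27)) ≈ (1.3894, 1.0689)

1.3894, 1.0689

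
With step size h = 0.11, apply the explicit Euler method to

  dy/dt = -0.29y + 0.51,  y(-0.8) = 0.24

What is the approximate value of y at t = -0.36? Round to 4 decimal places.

Euler: y_{n+1} = y_n + h·f(t_n, y_n).
t=-0.800000, y=0.240000: f=0.440400 → y ← 0.240000 + 0.11·0.440400 = 0.288444
t=-0.690000, y=0.288444: f=0.426351 → y ← 0.288444 + 0.11·0.426351 = 0.335343
t=-0.580000, y=0.335343: f=0.412751 → y ← 0.335343 + 0.11·0.412751 = 0.380745
t=-0.470000, y=0.380745: f=0.399584 → y ← 0.380745 + 0.11·0.399584 = 0.424699
y(-0.36) ≈ 0.4247

0.4247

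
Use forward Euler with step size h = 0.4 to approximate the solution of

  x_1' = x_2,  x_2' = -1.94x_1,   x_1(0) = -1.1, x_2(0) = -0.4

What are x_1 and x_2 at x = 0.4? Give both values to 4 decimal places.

Euler on (x_1,x_2): x_1_{n+1} = x_1_n + h·x_1', x_2_{n+1} = x_2_n + h·x_2'.
0.000000: (-1.100000, -0.400000); f=(-0.400000, 2.134000) → (-1.260000, 0.453600)
(x_1(0.4), x_2(0.4)) ≈ (-1.2600, 0.4536)

-1.2600, 0.4536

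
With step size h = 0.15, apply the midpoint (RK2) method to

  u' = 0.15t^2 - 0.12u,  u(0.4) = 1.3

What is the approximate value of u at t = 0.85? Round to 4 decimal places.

Midpoint: k1 = f(t_n, u_n); k2 = f(t_n + h/2, u_n + (h/2)·k1); u_{n+1} = u_n + h·k2.
t=0.400000, u=1.300000:
  k1 = f(0.400000, 1.300000) = -0.132000
  k2 = f(0.475000, 1.290100) = -0.120968
  u ← 1.300000 + 0.15·(-0.120968) = 1.281855
t=0.550000, u=1.281855:
  k1 = f(0.550000, 1.281855) = -0.108448
  k2 = f(0.625000, 1.273721) = -0.094253
  u ← 1.281855 + 0.15·(-0.094253) = 1.267717
t=0.700000, u=1.267717:
  k1 = f(0.700000, 1.267717) = -0.078626
  k2 = f(0.775000, 1.261820) = -0.061325
  u ← 1.267717 + 0.15·(-0.061325) = 1.258518
u(0.85) ≈ 1.2585

1.2585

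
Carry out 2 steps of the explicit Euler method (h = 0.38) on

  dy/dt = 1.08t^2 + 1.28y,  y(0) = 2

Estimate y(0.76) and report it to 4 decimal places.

Euler: y_{n+1} = y_n + h·f(t_n, y_n).
t=0.000000, y=2.000000: f=2.560000 → y ← 2.000000 + 0.38·2.560000 = 2.972800
t=0.380000, y=2.972800: f=3.961136 → y ← 2.972800 + 0.38·3.961136 = 4.478032
y(0.76) ≈ 4.4780

4.4780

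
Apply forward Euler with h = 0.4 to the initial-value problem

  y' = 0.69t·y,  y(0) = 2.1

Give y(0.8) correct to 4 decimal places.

2.3318

Euler: y_{n+1} = y_n + h·f(t_n, y_n).
t=0.000000, y=2.100000: f=0.000000 → y ← 2.100000 + 0.4·0.000000 = 2.100000
t=0.400000, y=2.100000: f=0.579600 → y ← 2.100000 + 0.4·0.579600 = 2.331840
y(0.8) ≈ 2.3318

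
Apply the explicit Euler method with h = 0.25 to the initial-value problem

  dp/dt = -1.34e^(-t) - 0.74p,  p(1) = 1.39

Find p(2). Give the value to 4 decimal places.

0.3637

Euler: p_{n+1} = p_n + h·f(t_n, p_n).
t=1.000000, p=1.390000: f=-1.521558 → p ← 1.390000 + 0.25·(-1.521558) = 1.009610
t=1.250000, p=1.009610: f=-1.131028 → p ← 1.009610 + 0.25·(-1.131028) = 0.726853
t=1.500000, p=0.726853: f=-0.836866 → p ← 0.726853 + 0.25·(-0.836866) = 0.517637
t=1.750000, p=0.517637: f=-0.615908 → p ← 0.517637 + 0.25·(-0.615908) = 0.363660
p(2) ≈ 0.3637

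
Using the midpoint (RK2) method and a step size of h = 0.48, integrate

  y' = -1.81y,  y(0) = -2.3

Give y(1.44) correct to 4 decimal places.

Midpoint: k1 = f(t_n, y_n); k2 = f(t_n + h/2, y_n + (h/2)·k1); y_{n+1} = y_n + h·k2.
t=0.000000, y=-2.300000:
  k1 = f(0.000000, -2.300000) = 4.163000
  k2 = f(0.240000, -1.300880) = 2.354593
  y ← -2.300000 + 0.48·2.354593 = -1.169795
t=0.480000, y=-1.169795:
  k1 = f(0.480000, -1.169795) = 2.117330
  k2 = f(0.720000, -0.661636) = 1.197562
  y ← -1.169795 + 0.48·1.197562 = -0.594966
t=0.960000, y=-0.594966:
  k1 = f(0.960000, -0.594966) = 1.076888
  k2 = f(1.200000, -0.336513) = 0.609088
  y ← -0.594966 + 0.48·0.609088 = -0.302604
y(1.44) ≈ -0.3026

-0.3026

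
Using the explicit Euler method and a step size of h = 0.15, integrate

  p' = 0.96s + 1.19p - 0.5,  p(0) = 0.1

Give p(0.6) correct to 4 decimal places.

-0.0517

Euler: p_{n+1} = p_n + h·f(s_n, p_n).
s=0.000000, p=0.100000: f=-0.381000 → p ← 0.100000 + 0.15·(-0.381000) = 0.042850
s=0.150000, p=0.042850: f=-0.305009 → p ← 0.042850 + 0.15·(-0.305009) = -0.002901
s=0.300000, p=-0.002901: f=-0.215453 → p ← -0.002901 + 0.15·(-0.215453) = -0.035219
s=0.450000, p=-0.035219: f=-0.109911 → p ← -0.035219 + 0.15·(-0.109911) = -0.051706
p(0.6) ≈ -0.0517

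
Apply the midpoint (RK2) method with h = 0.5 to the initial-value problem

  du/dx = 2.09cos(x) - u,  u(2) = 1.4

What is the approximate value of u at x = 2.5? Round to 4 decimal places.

0.3273

Midpoint: k1 = f(x_n, u_n); k2 = f(x_n + h/2, u_n + (h/2)·k1); u_{n+1} = u_n + h·k2.
x=2.000000, u=1.400000:
  k1 = f(2.000000, 1.400000) = -2.269747
  k2 = f(2.250000, 0.832563) = -2.145446
  u ← 1.400000 + 0.5·(-2.145446) = 0.327277
u(2.5) ≈ 0.3273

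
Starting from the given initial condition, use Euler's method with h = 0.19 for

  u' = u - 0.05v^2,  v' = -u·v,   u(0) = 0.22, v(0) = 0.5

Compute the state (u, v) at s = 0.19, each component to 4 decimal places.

0.2594, 0.4791

Euler on (u,v): u_{n+1} = u_n + h·u', v_{n+1} = v_n + h·v'.
0.000000: (0.220000, 0.500000); f=(0.207500, -0.110000) → (0.259425, 0.479100)
(u(0.19), v(0.19)) ≈ (0.2594, 0.4791)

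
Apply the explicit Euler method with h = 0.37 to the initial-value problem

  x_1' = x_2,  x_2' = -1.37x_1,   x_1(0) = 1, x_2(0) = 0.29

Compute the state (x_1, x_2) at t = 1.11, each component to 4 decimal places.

Euler on (x_1,x_2): x_1_{n+1} = x_1_n + h·x_1', x_2_{n+1} = x_2_n + h·x_2'.
0.000000: (1.000000, 0.290000); f=(0.290000, -1.370000) → (1.107300, -0.216900)
0.370000: (1.107300, -0.216900); f=(-0.216900, -1.517001) → (1.027047, -0.778190)
0.740000: (1.027047, -0.778190); f=(-0.778190, -1.407054) → (0.739117, -1.298800)
(x_1(1.11), x_2(1.11)) ≈ (0.7391, -1.2988)

0.7391, -1.2988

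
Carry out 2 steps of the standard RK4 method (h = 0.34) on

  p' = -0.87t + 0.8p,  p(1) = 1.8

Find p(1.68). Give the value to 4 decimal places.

RK4: k1 = f(t_n, p_n); k2 = f(t_n + h/2, p_n + (h/2)·k1); k3 = f(t_n + h/2, p_n + (h/2)·k2); k4 = f(t_n + h, p_n + h·k3); p_{n+1} = p_n + (h/6)·(k1 + 2k2 + 2k3 + k4).
t=1.000000, p=1.800000:
  k1 = f(1.000000, 1.800000) = 0.570000
  k2 = f(1.170000, 1.896900) = 0.499620
  k3 = f(1.170000, 1.884935) = 0.490048
  k4 = f(1.340000, 1.966616) = 0.407493
  p ← 1.800000 + (0.34/6)·(k1 + 2k2 + 2k3 + k4) = 1.967554
t=1.340000, p=1.967554:
  k1 = f(1.340000, 1.967554) = 0.408243
  k2 = f(1.510000, 2.036955) = 0.315864
  k3 = f(1.510000, 2.021251) = 0.303300
  k4 = f(1.680000, 2.070676) = 0.194941
  p ← 1.967554 + (0.34/6)·(k1 + 2k2 + 2k3 + k4) = 2.071906
p(1.68) ≈ 2.0719

2.0719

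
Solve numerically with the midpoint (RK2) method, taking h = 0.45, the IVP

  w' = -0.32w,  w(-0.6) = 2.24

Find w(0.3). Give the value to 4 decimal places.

Midpoint: k1 = f(s_n, w_n); k2 = f(s_n + h/2, w_n + (h/2)·k1); w_{n+1} = w_n + h·k2.
s=-0.600000, w=2.240000:
  k1 = f(-0.600000, 2.240000) = -0.716800
  k2 = f(-0.375000, 2.078720) = -0.665190
  w ← 2.240000 + 0.45·(-0.665190) = 1.940664
s=-0.150000, w=1.940664:
  k1 = f(-0.150000, 1.940664) = -0.621013
  k2 = f(0.075000, 1.800936) = -0.576300
  w ← 1.940664 + 0.45·(-0.576300) = 1.681329
w(0.3) ≈ 1.6813

1.6813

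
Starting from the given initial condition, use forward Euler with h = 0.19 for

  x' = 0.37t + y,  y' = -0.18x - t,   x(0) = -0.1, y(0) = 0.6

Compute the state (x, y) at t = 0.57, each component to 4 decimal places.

Euler on (x,y): x_{n+1} = x_n + h·x', y_{n+1} = y_n + h·y'.
0.000000: (-0.100000, 0.600000); f=(0.600000, 0.018000) → (0.014000, 0.603420)
0.190000: (0.014000, 0.603420); f=(0.673720, -0.192520) → (0.142007, 0.566841)
0.380000: (0.142007, 0.566841); f=(0.707441, -0.405561) → (0.276421, 0.489785)
(x(0.57), y(0.57)) ≈ (0.2764, 0.4898)

0.2764, 0.4898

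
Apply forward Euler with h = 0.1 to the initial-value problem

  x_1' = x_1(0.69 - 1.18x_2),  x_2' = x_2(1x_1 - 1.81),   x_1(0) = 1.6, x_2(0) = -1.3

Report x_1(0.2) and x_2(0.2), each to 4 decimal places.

2.3845, -1.2913

Euler on (x_1,x_2): x_1_{n+1} = x_1_n + h·x_1', x_2_{n+1} = x_2_n + h·x_2'.
0.000000: (1.600000, -1.300000); f=(3.558400, 0.273000) → (1.955840, -1.272700)
0.100000: (1.955840, -1.272700); f=(4.286783, -0.185611) → (2.384518, -1.291261)
(x_1(0.2), x_2(0.2)) ≈ (2.3845, -1.2913)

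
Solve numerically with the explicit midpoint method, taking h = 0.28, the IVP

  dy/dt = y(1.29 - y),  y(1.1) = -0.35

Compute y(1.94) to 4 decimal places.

Midpoint: k1 = f(t_n, y_n); k2 = f(t_n + h/2, y_n + (h/2)·k1); y_{n+1} = y_n + h·k2.
t=1.100000, y=-0.350000:
  k1 = f(1.100000, -0.350000) = -0.574000
  k2 = f(1.240000, -0.430360) = -0.740374
  y ← -0.350000 + 0.28·(-0.740374) = -0.557305
t=1.380000, y=-0.557305:
  k1 = f(1.380000, -0.557305) = -1.029512
  k2 = f(1.520000, -0.701436) = -1.396866
  y ← -0.557305 + 0.28·(-1.396866) = -0.948427
t=1.660000, y=-0.948427:
  k1 = f(1.660000, -0.948427) = -2.122985
  k2 = f(1.800000, -1.245645) = -3.158514
  y ← -0.948427 + 0.28·(-3.158514) = -1.832811
y(1.94) ≈ -1.8328

-1.8328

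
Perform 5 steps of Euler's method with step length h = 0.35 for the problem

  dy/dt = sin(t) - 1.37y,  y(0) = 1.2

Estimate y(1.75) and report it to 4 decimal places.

0.6268

Euler: y_{n+1} = y_n + h·f(t_n, y_n).
t=0.000000, y=1.200000: f=-1.644000 → y ← 1.200000 + 0.35·(-1.644000) = 0.624600
t=0.350000, y=0.624600: f=-0.512804 → y ← 0.624600 + 0.35·(-0.512804) = 0.445119
t=0.700000, y=0.445119: f=0.034405 → y ← 0.445119 + 0.35·0.034405 = 0.457160
t=1.050000, y=0.457160: f=0.241113 → y ← 0.457160 + 0.35·0.241113 = 0.541550
t=1.400000, y=0.541550: f=0.243526 → y ← 0.541550 + 0.35·0.243526 = 0.626784
y(1.75) ≈ 0.6268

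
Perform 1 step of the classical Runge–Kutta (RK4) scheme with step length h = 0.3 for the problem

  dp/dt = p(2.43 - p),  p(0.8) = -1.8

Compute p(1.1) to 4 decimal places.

-12.7958

RK4: k1 = f(t_n, p_n); k2 = f(t_n + h/2, p_n + (h/2)·k1); k3 = f(t_n + h/2, p_n + (h/2)·k2); k4 = f(t_n + h, p_n + h·k3); p_{n+1} = p_n + (h/6)·(k1 + 2k2 + 2k3 + k4).
t=0.800000, p=-1.800000:
  k1 = f(0.800000, -1.800000) = -7.614000
  k2 = f(0.950000, -2.942100) = -15.805255
  k3 = f(0.950000, -4.170788) = -27.530491
  k4 = f(1.100000, -10.059147) = -125.630171
  p ← -1.800000 + (0.3/6)·(k1 + 2k2 + 2k3 + k4) = -12.795783
p(1.1) ≈ -12.7958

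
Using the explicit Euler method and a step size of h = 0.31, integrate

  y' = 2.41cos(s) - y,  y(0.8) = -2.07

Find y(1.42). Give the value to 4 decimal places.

Euler: y_{n+1} = y_n + h·f(s_n, y_n).
s=0.800000, y=-2.070000: f=3.749063 → y ← -2.070000 + 0.31·3.749063 = -0.907790
s=1.110000, y=-0.907790: f=1.979425 → y ← -0.907790 + 0.31·1.979425 = -0.294169
y(1.42) ≈ -0.2942

-0.2942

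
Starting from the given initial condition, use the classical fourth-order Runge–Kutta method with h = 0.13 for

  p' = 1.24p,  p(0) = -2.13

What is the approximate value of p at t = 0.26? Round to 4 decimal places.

-2.9403

RK4: k1 = f(t_n, p_n); k2 = f(t_n + h/2, p_n + (h/2)·k1); k3 = f(t_n + h/2, p_n + (h/2)·k2); k4 = f(t_n + h, p_n + h·k3); p_{n+1} = p_n + (h/6)·(k1 + 2k2 + 2k3 + k4).
t=0.000000, p=-2.130000:
  k1 = f(0.000000, -2.130000) = -2.641200
  k2 = f(0.065000, -2.301678) = -2.854081
  k3 = f(0.065000, -2.315515) = -2.871239
  k4 = f(0.130000, -2.503261) = -3.104044
  p ← -2.130000 + (0.13/6)·(k1 + 2k2 + 2k3 + k4) = -2.502577
t=0.130000, p=-2.502577:
  k1 = f(0.130000, -2.502577) = -3.103196
  k2 = f(0.195000, -2.704285) = -3.353314
  k3 = f(0.195000, -2.720543) = -3.373473
  k4 = f(0.260000, -2.941129) = -3.647000
  p ← -2.502577 + (0.13/6)·(k1 + 2k2 + 2k3 + k4) = -2.940326
p(0.26) ≈ -2.9403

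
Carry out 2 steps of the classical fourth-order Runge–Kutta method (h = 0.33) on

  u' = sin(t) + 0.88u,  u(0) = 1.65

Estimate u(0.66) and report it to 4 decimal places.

3.2073

RK4: k1 = f(t_n, u_n); k2 = f(t_n + h/2, u_n + (h/2)·k1); k3 = f(t_n + h/2, u_n + (h/2)·k2); k4 = f(t_n + h, u_n + h·k3); u_{n+1} = u_n + (h/6)·(k1 + 2k2 + 2k3 + k4).
t=0.000000, u=1.650000:
  k1 = f(0.000000, 1.650000) = 1.452000
  k2 = f(0.165000, 1.889580) = 1.827083
  k3 = f(0.165000, 1.951469) = 1.881545
  k4 = f(0.330000, 2.270910) = 2.322444
  u ← 1.650000 + (0.33/6)·(k1 + 2k2 + 2k3 + k4) = 2.265543
t=0.330000, u=2.265543:
  k1 = f(0.330000, 2.265543) = 2.317721
  k2 = f(0.495000, 2.647967) = 2.805243
  k3 = f(0.495000, 2.728409) = 2.876031
  k4 = f(0.660000, 3.214634) = 3.441995
  u ← 2.265543 + (0.33/6)·(k1 + 2k2 + 2k3 + k4) = 3.207268
u(0.66) ≈ 3.2073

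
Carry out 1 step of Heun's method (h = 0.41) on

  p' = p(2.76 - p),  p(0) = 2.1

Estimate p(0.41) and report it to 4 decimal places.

Heun: k1 = f(t_n, p_n); k2 = f(t_n + h, p_n + h·k1); p_{n+1} = p_n + (h/2)·(k1 + k2).
t=0.000000, p=2.100000:
  k1 = f(0.000000, 2.100000) = 1.386000
  k2 = f(0.410000, 2.668260) = 0.244786
  p ← 2.100000 + (0.41/2)·(1.386000 + 0.244786) = 2.434311
p(0.41) ≈ 2.4343

2.4343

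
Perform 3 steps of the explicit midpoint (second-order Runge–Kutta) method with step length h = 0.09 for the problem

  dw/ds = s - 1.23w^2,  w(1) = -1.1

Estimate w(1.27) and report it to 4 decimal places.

-1.2490

Midpoint: k1 = f(s_n, w_n); k2 = f(s_n + h/2, w_n + (h/2)·k1); w_{n+1} = w_n + h·k2.
s=1.000000, w=-1.100000:
  k1 = f(1.000000, -1.100000) = -0.488300
  k2 = f(1.045000, -1.121974) = -0.503354
  w ← -1.100000 + 0.09·(-0.503354) = -1.145302
s=1.090000, w=-1.145302:
  k1 = f(1.090000, -1.145302) = -0.523411
  k2 = f(1.135000, -1.168855) = -0.545454
  w ← -1.145302 + 0.09·(-0.545454) = -1.194393
s=1.180000, w=-1.194393:
  k1 = f(1.180000, -1.194393) = -0.574686
  k2 = f(1.225000, -1.220254) = -0.606493
  w ← -1.194393 + 0.09·(-0.606493) = -1.248977
w(1.27) ≈ -1.2490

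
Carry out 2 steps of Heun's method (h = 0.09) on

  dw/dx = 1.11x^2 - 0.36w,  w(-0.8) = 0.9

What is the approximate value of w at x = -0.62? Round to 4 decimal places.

0.9414

Heun: k1 = f(x_n, w_n); k2 = f(x_n + h, w_n + h·k1); w_{n+1} = w_n + (h/2)·(k1 + k2).
x=-0.800000, w=0.900000:
  k1 = f(-0.800000, 0.900000) = 0.386400
  k2 = f(-0.710000, 0.934776) = 0.223032
  w ← 0.900000 + (0.09/2)·(0.386400 + 0.223032) = 0.927424
x=-0.710000, w=0.927424:
  k1 = f(-0.710000, 0.927424) = 0.225678
  k2 = f(-0.620000, 0.947735) = 0.085499
  w ← 0.927424 + (0.09/2)·(0.225678 + 0.085499) = 0.941427
w(-0.62) ≈ 0.9414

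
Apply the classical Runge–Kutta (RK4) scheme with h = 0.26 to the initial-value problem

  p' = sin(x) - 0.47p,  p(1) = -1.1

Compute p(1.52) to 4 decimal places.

RK4: k1 = f(x_n, p_n); k2 = f(x_n + h/2, p_n + (h/2)·k1); k3 = f(x_n + h/2, p_n + (h/2)·k2); k4 = f(x_n + h, p_n + h·k3); p_{n+1} = p_n + (h/6)·(k1 + 2k2 + 2k3 + k4).
x=1.000000, p=-1.100000:
  k1 = f(1.000000, -1.100000) = 1.358471
  k2 = f(1.130000, -0.923399) = 1.338410
  k3 = f(1.130000, -0.926007) = 1.339635
  k4 = f(1.260000, -0.751695) = 1.305387
  p ← -1.100000 + (0.26/6)·(k1 + 2k2 + 2k3 + k4) = -0.752469
x=1.260000, p=-0.752469:
  k1 = f(1.260000, -0.752469) = 1.305751
  k2 = f(1.390000, -0.582721) = 1.257580
  k3 = f(1.390000, -0.588984) = 1.260523
  k4 = f(1.520000, -0.424733) = 1.198335
  p ← -0.752469 + (0.26/6)·(k1 + 2k2 + 2k3 + k4) = -0.425723
p(1.52) ≈ -0.4257

-0.4257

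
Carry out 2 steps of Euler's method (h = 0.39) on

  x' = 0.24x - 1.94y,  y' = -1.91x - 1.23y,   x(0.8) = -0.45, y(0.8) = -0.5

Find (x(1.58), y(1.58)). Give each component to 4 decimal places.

-0.1813, 0.1238

Euler on (x,y): x_{n+1} = x_n + h·x', y_{n+1} = y_n + h·y'.
0.800000: (-0.450000, -0.500000); f=(0.862000, 1.474500) → (-0.113820, 0.075055)
1.190000: (-0.113820, 0.075055); f=(-0.172923, 0.125079) → (-0.181260, 0.123836)
(x(1.58), y(1.58)) ≈ (-0.1813, 0.1238)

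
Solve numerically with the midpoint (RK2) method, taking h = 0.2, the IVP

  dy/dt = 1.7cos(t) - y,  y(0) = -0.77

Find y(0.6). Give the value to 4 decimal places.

Midpoint: k1 = f(t_n, y_n); k2 = f(t_n + h/2, y_n + (h/2)·k1); y_{n+1} = y_n + h·k2.
t=0.000000, y=-0.770000:
  k1 = f(0.000000, -0.770000) = 2.470000
  k2 = f(0.100000, -0.523000) = 2.214507
  y ← -0.770000 + 0.2·2.214507 = -0.327099
t=0.200000, y=-0.327099:
  k1 = f(0.200000, -0.327099) = 1.993212
  k2 = f(0.300000, -0.127777) = 1.751849
  y ← -0.327099 + 0.2·1.751849 = 0.023271
t=0.400000, y=0.023271:
  k1 = f(0.400000, 0.023271) = 1.542532
  k2 = f(0.500000, 0.177525) = 1.314366
  y ← 0.023271 + 0.2·1.314366 = 0.286144
y(0.6) ≈ 0.2861

0.2861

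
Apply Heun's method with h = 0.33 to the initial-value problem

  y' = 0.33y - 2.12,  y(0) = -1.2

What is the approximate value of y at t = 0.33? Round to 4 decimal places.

Heun: k1 = f(t_n, y_n); k2 = f(t_n + h, y_n + h·k1); y_{n+1} = y_n + (h/2)·(k1 + k2).
t=0.000000, y=-1.200000:
  k1 = f(0.000000, -1.200000) = -2.516000
  k2 = f(0.330000, -2.030280) = -2.789992
  y ← -1.200000 + (0.33/2)·(-2.516000 + (-2.789992)) = -2.075489
y(0.33) ≈ -2.0755

-2.0755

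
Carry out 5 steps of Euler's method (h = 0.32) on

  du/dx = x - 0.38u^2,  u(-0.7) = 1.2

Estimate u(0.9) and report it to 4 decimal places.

0.7299

Euler: u_{n+1} = u_n + h·f(x_n, u_n).
x=-0.700000, u=1.200000: f=-1.247200 → u ← 1.200000 + 0.32·(-1.247200) = 0.800896
x=-0.380000, u=0.800896: f=-0.623745 → u ← 0.800896 + 0.32·(-0.623745) = 0.601298
x=-0.060000, u=0.601298: f=-0.197392 → u ← 0.601298 + 0.32·(-0.197392) = 0.538132
x=0.260000, u=0.538132: f=0.149957 → u ← 0.538132 + 0.32·0.149957 = 0.586118
x=0.580000, u=0.586118: f=0.449457 → u ← 0.586118 + 0.32·0.449457 = 0.729945
u(0.9) ≈ 0.7299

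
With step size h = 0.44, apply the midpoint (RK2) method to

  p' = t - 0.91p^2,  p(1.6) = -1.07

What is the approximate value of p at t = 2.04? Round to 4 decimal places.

Midpoint: k1 = f(t_n, p_n); k2 = f(t_n + h/2, p_n + (h/2)·k1); p_{n+1} = p_n + h·k2.
t=1.600000, p=-1.070000:
  k1 = f(1.600000, -1.070000) = 0.558141
  k2 = f(1.820000, -0.947209) = 1.003544
  p ← -1.070000 + 0.44·1.003544 = -0.628441
p(2.04) ≈ -0.6284

-0.6284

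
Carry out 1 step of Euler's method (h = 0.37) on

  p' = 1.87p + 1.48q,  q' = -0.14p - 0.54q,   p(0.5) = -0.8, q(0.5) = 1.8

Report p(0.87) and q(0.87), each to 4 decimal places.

Euler on (p,q): p_{n+1} = p_n + h·p', q_{n+1} = q_n + h·q'.
0.500000: (-0.800000, 1.800000); f=(1.168000, -0.860000) → (-0.367840, 1.481800)
(p(0.87), q(0.87)) ≈ (-0.3678, 1.4818)

-0.3678, 1.4818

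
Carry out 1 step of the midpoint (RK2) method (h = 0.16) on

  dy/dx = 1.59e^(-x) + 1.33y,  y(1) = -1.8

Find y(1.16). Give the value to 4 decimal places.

-2.1274

Midpoint: k1 = f(x_n, y_n); k2 = f(x_n + h/2, y_n + (h/2)·k1); y_{n+1} = y_n + h·k2.
x=1.000000, y=-1.800000:
  k1 = f(1.000000, -1.800000) = -1.809072
  k2 = f(1.080000, -1.944726) = -2.046528
  y ← -1.800000 + 0.16·(-2.046528) = -2.127445
y(1.16) ≈ -2.1274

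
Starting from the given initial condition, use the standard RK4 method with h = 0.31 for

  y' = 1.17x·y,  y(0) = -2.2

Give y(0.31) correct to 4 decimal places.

RK4: k1 = f(x_n, y_n); k2 = f(x_n + h/2, y_n + (h/2)·k1); k3 = f(x_n + h/2, y_n + (h/2)·k2); k4 = f(x_n + h, y_n + h·k3); y_{n+1} = y_n + (h/6)·(k1 + 2k2 + 2k3 + k4).
x=0.000000, y=-2.200000:
  k1 = f(0.000000, -2.200000) = 0.000000
  k2 = f(0.155000, -2.200000) = -0.398970
  k3 = f(0.155000, -2.261840) = -0.410185
  k4 = f(0.310000, -2.327157) = -0.844060
  y ← -2.200000 + (0.31/6)·(k1 + 2k2 + 2k3 + k4) = -2.327222
y(0.31) ≈ -2.3272

-2.3272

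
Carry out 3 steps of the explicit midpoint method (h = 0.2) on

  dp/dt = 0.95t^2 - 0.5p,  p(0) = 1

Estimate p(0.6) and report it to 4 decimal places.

0.8039

Midpoint: k1 = f(t_n, p_n); k2 = f(t_n + h/2, p_n + (h/2)·k1); p_{n+1} = p_n + h·k2.
t=0.000000, p=1.000000:
  k1 = f(0.000000, 1.000000) = -0.500000
  k2 = f(0.100000, 0.950000) = -0.465500
  p ← 1.000000 + 0.2·(-0.465500) = 0.906900
t=0.200000, p=0.906900:
  k1 = f(0.200000, 0.906900) = -0.415450
  k2 = f(0.300000, 0.865355) = -0.347178
  p ← 0.906900 + 0.2·(-0.347178) = 0.837465
t=0.400000, p=0.837465:
  k1 = f(0.400000, 0.837465) = -0.266732
  k2 = f(0.500000, 0.810791) = -0.167896
  p ← 0.837465 + 0.2·(-0.167896) = 0.803885
p(0.6) ≈ 0.8039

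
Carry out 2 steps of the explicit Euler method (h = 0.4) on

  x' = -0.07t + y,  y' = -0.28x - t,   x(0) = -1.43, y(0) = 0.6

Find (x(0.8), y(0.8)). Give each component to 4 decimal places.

-0.8971, 0.7334

Euler on (x,y): x_{n+1} = x_n + h·x', y_{n+1} = y_n + h·y'.
0.000000: (-1.430000, 0.600000); f=(0.600000, 0.400400) → (-1.190000, 0.760160)
0.400000: (-1.190000, 0.760160); f=(0.732160, -0.066800) → (-0.897136, 0.733440)
(x(0.8), y(0.8)) ≈ (-0.8971, 0.7334)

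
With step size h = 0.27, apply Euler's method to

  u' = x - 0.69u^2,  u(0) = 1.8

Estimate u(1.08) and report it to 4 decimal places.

Euler: u_{n+1} = u_n + h·f(x_n, u_n).
x=0.000000, u=1.800000: f=-2.235600 → u ← 1.800000 + 0.27·(-2.235600) = 1.196388
x=0.270000, u=1.196388: f=-0.717628 → u ← 1.196388 + 0.27·(-0.717628) = 1.002629
x=0.540000, u=1.002629: f=-0.153632 → u ← 1.002629 + 0.27·(-0.153632) = 0.961148
x=0.810000, u=0.961148: f=0.172574 → u ← 0.961148 + 0.27·0.172574 = 1.007743
u(1.08) ≈ 1.0077

1.0077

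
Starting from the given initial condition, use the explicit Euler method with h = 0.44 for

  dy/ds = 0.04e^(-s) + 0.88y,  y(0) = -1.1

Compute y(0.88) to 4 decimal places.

Euler: y_{n+1} = y_n + h·f(s_n, y_n).
s=0.000000, y=-1.100000: f=-0.928000 → y ← -1.100000 + 0.44·(-0.928000) = -1.508320
s=0.440000, y=-1.508320: f=-1.301560 → y ← -1.508320 + 0.44·(-1.301560) = -2.081006
y(0.88) ≈ -2.0810

-2.0810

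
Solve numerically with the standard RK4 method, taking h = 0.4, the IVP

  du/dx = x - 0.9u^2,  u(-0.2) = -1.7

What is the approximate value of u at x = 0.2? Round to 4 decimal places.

-4.3533

RK4: k1 = f(x_n, u_n); k2 = f(x_n + h/2, u_n + (h/2)·k1); k3 = f(x_n + h/2, u_n + (h/2)·k2); k4 = f(x_n + h, u_n + h·k3); u_{n+1} = u_n + (h/6)·(k1 + 2k2 + 2k3 + k4).
x=-0.200000, u=-1.700000:
  k1 = f(-0.200000, -1.700000) = -2.801000
  k2 = f(0.000000, -2.260200) = -4.597654
  k3 = f(0.000000, -2.619531) = -6.175747
  k4 = f(0.200000, -4.170299) = -15.452253
  u ← -1.700000 + (0.4/6)·(k1 + 2k2 + 2k3 + k4) = -4.353337
u(0.2) ≈ -4.3533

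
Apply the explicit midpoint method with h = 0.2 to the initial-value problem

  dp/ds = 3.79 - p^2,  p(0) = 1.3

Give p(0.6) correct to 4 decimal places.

Midpoint: k1 = f(s_n, p_n); k2 = f(s_n + h/2, p_n + (h/2)·k1); p_{n+1} = p_n + h·k2.
s=0.000000, p=1.300000:
  k1 = f(0.000000, 1.300000) = 2.100000
  k2 = f(0.100000, 1.510000) = 1.509900
  p ← 1.300000 + 0.2·1.509900 = 1.601980
s=0.200000, p=1.601980:
  k1 = f(0.200000, 1.601980) = 1.223660
  k2 = f(0.300000, 1.724346) = 0.816631
  p ← 1.601980 + 0.2·0.816631 = 1.765306
s=0.400000, p=1.765306:
  k1 = f(0.400000, 1.765306) = 0.673694
  k2 = f(0.500000, 1.832676) = 0.431300
  p ← 1.765306 + 0.2·0.431300 = 1.851566
p(0.6) ≈ 1.8516

1.8516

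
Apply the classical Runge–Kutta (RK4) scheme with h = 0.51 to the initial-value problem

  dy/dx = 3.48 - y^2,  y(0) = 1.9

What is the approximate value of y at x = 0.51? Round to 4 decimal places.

1.8760

RK4: k1 = f(x_n, y_n); k2 = f(x_n + h/2, y_n + (h/2)·k1); k3 = f(x_n + h/2, y_n + (h/2)·k2); k4 = f(x_n + h, y_n + h·k3); y_{n+1} = y_n + (h/6)·(k1 + 2k2 + 2k3 + k4).
x=0.000000, y=1.900000:
  k1 = f(0.000000, 1.900000) = -0.130000
  k2 = f(0.255000, 1.866850) = -0.005129
  k3 = f(0.255000, 1.898692) = -0.125032
  k4 = f(0.510000, 1.836234) = 0.108245
  y ← 1.900000 + (0.51/6)·(k1 + 2k2 + 2k3 + k4) = 1.876024
y(0.51) ≈ 1.8760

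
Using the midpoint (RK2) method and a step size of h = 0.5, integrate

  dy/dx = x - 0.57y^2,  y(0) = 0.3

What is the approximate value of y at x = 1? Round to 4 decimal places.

0.7042

Midpoint: k1 = f(x_n, y_n); k2 = f(x_n + h/2, y_n + (h/2)·k1); y_{n+1} = y_n + h·k2.
x=0.000000, y=0.300000:
  k1 = f(0.000000, 0.300000) = -0.051300
  k2 = f(0.250000, 0.287175) = 0.202992
  y ← 0.300000 + 0.5·0.202992 = 0.401496
x=0.500000, y=0.401496:
  k1 = f(0.500000, 0.401496) = 0.408116
  k2 = f(0.750000, 0.503525) = 0.605483
  y ← 0.401496 + 0.5·0.605483 = 0.704238
y(1) ≈ 0.7042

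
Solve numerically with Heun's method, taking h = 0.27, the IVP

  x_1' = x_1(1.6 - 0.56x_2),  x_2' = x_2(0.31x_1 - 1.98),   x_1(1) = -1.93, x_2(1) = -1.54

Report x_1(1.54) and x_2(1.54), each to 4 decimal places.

Heun on (x_1,x_2): k1 = f(t_n, state_n); k2 = f(t_n + h, state_n + h·k1); state_{n+1} = state_n + (h/2)·(k1 + k2).
1.000000: (-1.930000, -1.540000)
  k1 = (-4.752432, 3.970582)
  predictor → (-3.213157, -0.467943)
  k2 = (-5.983052, 1.392635)
  → (-3.379290, -0.815966)
1.270000: (-3.379290, -0.815966)
  k1 = (-6.951000, 2.470402)
  predictor → (-5.256060, -0.148957)
  k2 = (-8.848137, 0.537643)
  → (-5.512174, -0.409880)
(x_1(1.54), x_2(1.54)) ≈ (-5.5122, -0.4099)

-5.5122, -0.4099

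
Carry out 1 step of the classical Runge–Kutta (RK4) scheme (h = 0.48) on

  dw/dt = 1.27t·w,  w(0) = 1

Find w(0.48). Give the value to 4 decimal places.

RK4: k1 = f(t_n, w_n); k2 = f(t_n + h/2, w_n + (h/2)·k1); k3 = f(t_n + h/2, w_n + (h/2)·k2); k4 = f(t_n + h, w_n + h·k3); w_{n+1} = w_n + (h/6)·(k1 + 2k2 + 2k3 + k4).
t=0.000000, w=1.000000:
  k1 = f(0.000000, 1.000000) = 0.000000
  k2 = f(0.240000, 1.000000) = 0.304800
  k3 = f(0.240000, 1.073152) = 0.327097
  k4 = f(0.480000, 1.157006) = 0.705311
  w ← 1.000000 + (0.48/6)·(k1 + 2k2 + 2k3 + k4) = 1.157528
w(0.48) ≈ 1.1575

1.1575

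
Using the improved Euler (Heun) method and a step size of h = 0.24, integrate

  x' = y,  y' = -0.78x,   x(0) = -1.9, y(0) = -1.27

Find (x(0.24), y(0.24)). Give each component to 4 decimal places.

-2.1621, -0.8858

Heun on (x,y): k1 = f(t_n, state_n); k2 = f(t_n + h, state_n + h·k1); state_{n+1} = state_n + (h/2)·(k1 + k2).
0.000000: (-1.900000, -1.270000)
  k1 = (-1.270000, 1.482000)
  predictor → (-2.204800, -0.914320)
  k2 = (-0.914320, 1.719744)
  → (-2.162118, -0.885791)
(x(0.24), y(0.24)) ≈ (-2.1621, -0.8858)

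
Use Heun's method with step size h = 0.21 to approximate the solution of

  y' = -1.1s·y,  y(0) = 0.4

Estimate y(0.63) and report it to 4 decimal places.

Heun: k1 = f(s_n, y_n); k2 = f(s_n + h, y_n + h·k1); y_{n+1} = y_n + (h/2)·(k1 + k2).
s=0.000000, y=0.400000:
  k1 = f(0.000000, 0.400000) = 0.000000
  k2 = f(0.210000, 0.400000) = -0.092400
  y ← 0.400000 + (0.21/2)·(0.000000 + (-0.092400)) = 0.390298
s=0.210000, y=0.390298:
  k1 = f(0.210000, 0.390298) = -0.090159
  k2 = f(0.420000, 0.371365) = -0.171570
  y ← 0.390298 + (0.21/2)·(-0.090159 + (-0.171570)) = 0.362816
s=0.420000, y=0.362816:
  k1 = f(0.420000, 0.362816) = -0.167621
  k2 = f(0.630000, 0.327616) = -0.227038
  y ← 0.362816 + (0.21/2)·(-0.167621 + (-0.227038)) = 0.321377
y(0.63) ≈ 0.3214

0.3214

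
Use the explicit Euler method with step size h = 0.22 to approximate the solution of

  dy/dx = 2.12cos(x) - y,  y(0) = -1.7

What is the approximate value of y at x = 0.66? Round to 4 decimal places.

Euler: y_{n+1} = y_n + h·f(x_n, y_n).
x=0.000000, y=-1.700000: f=3.820000 → y ← -1.700000 + 0.22·3.820000 = -0.859600
x=0.220000, y=-0.859600: f=2.928503 → y ← -0.859600 + 0.22·2.928503 = -0.215329
x=0.440000, y=-0.215329: f=2.133403 → y ← -0.215329 + 0.22·2.133403 = 0.254019
y(0.66) ≈ 0.2540

0.2540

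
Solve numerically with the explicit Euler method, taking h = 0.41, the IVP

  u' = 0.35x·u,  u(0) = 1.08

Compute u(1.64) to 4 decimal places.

Euler: u_{n+1} = u_n + h·f(x_n, u_n).
x=0.000000, u=1.080000: f=0.000000 → u ← 1.080000 + 0.41·0.000000 = 1.080000
x=0.410000, u=1.080000: f=0.154980 → u ← 1.080000 + 0.41·0.154980 = 1.143542
x=0.820000, u=1.143542: f=0.328196 → u ← 1.143542 + 0.41·0.328196 = 1.278102
x=1.230000, u=1.278102: f=0.550223 → u ← 1.278102 + 0.41·0.550223 = 1.503694
u(1.64) ≈ 1.5037

1.5037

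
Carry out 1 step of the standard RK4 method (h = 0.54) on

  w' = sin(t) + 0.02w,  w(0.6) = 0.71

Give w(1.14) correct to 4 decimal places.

1.1275

RK4: k1 = f(t_n, w_n); k2 = f(t_n + h/2, w_n + (h/2)·k1); k3 = f(t_n + h/2, w_n + (h/2)·k2); k4 = f(t_n + h, w_n + h·k3); w_{n+1} = w_n + (h/6)·(k1 + 2k2 + 2k3 + k4).
t=0.600000, w=0.710000:
  k1 = f(0.600000, 0.710000) = 0.578842
  k2 = f(0.870000, 0.866287) = 0.781655
  k3 = f(0.870000, 0.921047) = 0.782750
  k4 = f(1.140000, 1.132685) = 0.931287
  w ← 0.710000 + (0.54/6)·(k1 + 2k2 + 2k3 + k4) = 1.127504
w(1.14) ≈ 1.1275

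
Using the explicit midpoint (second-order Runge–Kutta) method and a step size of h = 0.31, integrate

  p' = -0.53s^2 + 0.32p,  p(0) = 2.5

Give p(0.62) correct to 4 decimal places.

3.0070

Midpoint: k1 = f(s_n, p_n); k2 = f(s_n + h/2, p_n + (h/2)·k1); p_{n+1} = p_n + h·k2.
s=0.000000, p=2.500000:
  k1 = f(0.000000, 2.500000) = 0.800000
  k2 = f(0.155000, 2.624000) = 0.826947
  p ← 2.500000 + 0.31·0.826947 = 2.756353
s=0.310000, p=2.756353:
  k1 = f(0.310000, 2.756353) = 0.831100
  k2 = f(0.465000, 2.885174) = 0.808656
  p ← 2.756353 + 0.31·0.808656 = 3.007037
p(0.62) ≈ 3.0070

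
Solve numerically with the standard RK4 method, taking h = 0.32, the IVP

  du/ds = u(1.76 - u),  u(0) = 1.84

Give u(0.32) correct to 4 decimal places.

RK4: k1 = f(s_n, u_n); k2 = f(s_n + h/2, u_n + (h/2)·k1); k3 = f(s_n + h/2, u_n + (h/2)·k2); k4 = f(s_n + h, u_n + h·k3); u_{n+1} = u_n + (h/6)·(k1 + 2k2 + 2k3 + k4).
s=0.000000, u=1.840000:
  k1 = f(0.000000, 1.840000) = -0.147200
  k2 = f(0.160000, 1.816448) = -0.102535
  k3 = f(0.160000, 1.823594) = -0.115970
  k4 = f(0.320000, 1.802889) = -0.077325
  u ← 1.840000 + (0.32/6)·(k1 + 2k2 + 2k3 + k4) = 1.804718
u(0.32) ≈ 1.8047

1.8047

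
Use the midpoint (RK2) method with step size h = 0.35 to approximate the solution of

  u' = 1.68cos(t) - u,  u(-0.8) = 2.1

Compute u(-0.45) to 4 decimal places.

1.8988

Midpoint: k1 = f(t_n, u_n); k2 = f(t_n + h/2, u_n + (h/2)·k1); u_{n+1} = u_n + h·k2.
t=-0.800000, u=2.100000:
  k1 = f(-0.800000, 2.100000) = -0.929533
  k2 = f(-0.625000, 1.937332) = -0.574914
  u ← 2.100000 + 0.35·(-0.574914) = 1.898780
u(-0.45) ≈ 1.8988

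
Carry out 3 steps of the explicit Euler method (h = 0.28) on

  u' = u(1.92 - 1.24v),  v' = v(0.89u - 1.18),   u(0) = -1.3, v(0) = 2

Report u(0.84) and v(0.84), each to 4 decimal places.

Euler on (u,v): u_{n+1} = u_n + h·u', v_{n+1} = v_n + h·v'.
0.000000: (-1.300000, 2.000000); f=(0.728000, -4.674000) → (-1.096160, 0.691280)
0.280000: (-1.096160, 0.691280); f=(-1.165013, -1.490111) → (-1.422364, 0.274049)
0.560000: (-1.422364, 0.274049); f=(-2.247590, -0.670297) → (-2.051689, 0.086366)
(u(0.84), v(0.84)) ≈ (-2.0517, 0.0864)

-2.0517, 0.0864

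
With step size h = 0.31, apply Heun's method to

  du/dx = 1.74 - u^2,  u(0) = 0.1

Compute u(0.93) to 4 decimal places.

1.0975

Heun: k1 = f(x_n, u_n); k2 = f(x_n + h, u_n + h·k1); u_{n+1} = u_n + (h/2)·(k1 + k2).
x=0.000000, u=0.100000:
  k1 = f(0.000000, 0.100000) = 1.730000
  k2 = f(0.310000, 0.636300) = 1.335122
  u ← 0.100000 + (0.31/2)·(1.730000 + 1.335122) = 0.575094
x=0.310000, u=0.575094:
  k1 = f(0.310000, 0.575094) = 1.409267
  k2 = f(0.620000, 1.011967) = 0.715923
  u ← 0.575094 + (0.31/2)·(1.409267 + 0.715923) = 0.904498
x=0.620000, u=0.904498:
  k1 = f(0.620000, 0.904498) = 0.921883
  k2 = f(0.930000, 1.190282) = 0.323229
  u ← 0.904498 + (0.31/2)·(0.921883 + 0.323229) = 1.097491
u(0.93) ≈ 1.0975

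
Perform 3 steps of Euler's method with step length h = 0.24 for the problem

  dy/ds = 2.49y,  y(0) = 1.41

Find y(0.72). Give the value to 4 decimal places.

Euler: y_{n+1} = y_n + h·f(s_n, y_n).
s=0.000000, y=1.410000: f=3.510900 → y ← 1.410000 + 0.24·3.510900 = 2.252616
s=0.240000, y=2.252616: f=5.609014 → y ← 2.252616 + 0.24·5.609014 = 3.598779
s=0.480000, y=3.598779: f=8.960961 → y ← 3.598779 + 0.24·8.960961 = 5.749410
y(0.72) ≈ 5.7494

5.7494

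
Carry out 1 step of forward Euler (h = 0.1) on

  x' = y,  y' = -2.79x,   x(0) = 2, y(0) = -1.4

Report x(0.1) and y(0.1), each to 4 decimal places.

Euler on (x,y): x_{n+1} = x_n + h·x', y_{n+1} = y_n + h·y'.
0.000000: (2.000000, -1.400000); f=(-1.400000, -5.580000) → (1.860000, -1.958000)
(x(0.1), y(0.1)) ≈ (1.8600, -1.9580)

1.8600, -1.9580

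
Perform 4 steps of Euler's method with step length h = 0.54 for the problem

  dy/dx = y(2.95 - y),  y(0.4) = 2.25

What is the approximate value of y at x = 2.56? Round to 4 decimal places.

2.9160

Euler: y_{n+1} = y_n + h·f(x_n, y_n).
x=0.400000, y=2.250000: f=1.575000 → y ← 2.250000 + 0.54·1.575000 = 3.100500
x=0.940000, y=3.100500: f=-0.466625 → y ← 3.100500 + 0.54·(-0.466625) = 2.848522
x=1.480000, y=2.848522: f=0.289061 → y ← 2.848522 + 0.54·0.289061 = 3.004615
x=2.020000, y=3.004615: f=-0.164098 → y ← 3.004615 + 0.54·(-0.164098) = 2.916002
y(2.56) ≈ 2.9160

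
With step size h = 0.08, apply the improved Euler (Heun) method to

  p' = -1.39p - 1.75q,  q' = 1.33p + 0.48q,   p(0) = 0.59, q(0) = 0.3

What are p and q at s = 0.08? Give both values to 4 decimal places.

Heun on (p,q): k1 = f(s_n, state_n); k2 = f(s_n + h, state_n + h·k1); state_{n+1} = state_n + (h/2)·(k1 + k2).
0.000000: (0.590000, 0.300000)
  k1 = (-1.345100, 0.928700)
  predictor → (0.482392, 0.374296)
  k2 = (-1.325543, 0.821243)
  → (0.483174, 0.369998)
(p(0.08), q(0.08)) ≈ (0.4832, 0.3700)

0.4832, 0.3700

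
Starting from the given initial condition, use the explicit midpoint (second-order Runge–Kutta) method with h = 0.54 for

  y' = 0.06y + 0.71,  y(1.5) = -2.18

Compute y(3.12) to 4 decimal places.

-1.1948

Midpoint: k1 = f(t_n, y_n); k2 = f(t_n + h/2, y_n + (h/2)·k1); y_{n+1} = y_n + h·k2.
t=1.500000, y=-2.180000:
  k1 = f(1.500000, -2.180000) = 0.579200
  k2 = f(1.770000, -2.023616) = 0.588583
  y ← -2.180000 + 0.54·0.588583 = -1.862165
t=2.040000, y=-1.862165:
  k1 = f(2.040000, -1.862165) = 0.598270
  k2 = f(2.310000, -1.700632) = 0.607962
  y ← -1.862165 + 0.54·0.607962 = -1.533866
t=2.580000, y=-1.533866:
  k1 = f(2.580000, -1.533866) = 0.617968
  k2 = f(2.850000, -1.367014) = 0.627979
  y ← -1.533866 + 0.54·0.627979 = -1.194757
y(3.12) ≈ -1.1948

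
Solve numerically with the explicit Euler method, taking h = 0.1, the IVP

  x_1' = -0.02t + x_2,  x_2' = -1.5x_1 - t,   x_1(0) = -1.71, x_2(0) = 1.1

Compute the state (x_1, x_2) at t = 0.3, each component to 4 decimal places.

-1.3063, 1.7862

Euler on (x_1,x_2): x_1_{n+1} = x_1_n + h·x_1', x_2_{n+1} = x_2_n + h·x_2'.
0.000000: (-1.710000, 1.100000); f=(1.100000, 2.565000) → (-1.600000, 1.356500)
0.100000: (-1.600000, 1.356500); f=(1.354500, 2.300000) → (-1.464550, 1.586500)
0.200000: (-1.464550, 1.586500); f=(1.582500, 1.996825) → (-1.306300, 1.786183)
(x_1(0.3), x_2(0.3)) ≈ (-1.3063, 1.7862)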